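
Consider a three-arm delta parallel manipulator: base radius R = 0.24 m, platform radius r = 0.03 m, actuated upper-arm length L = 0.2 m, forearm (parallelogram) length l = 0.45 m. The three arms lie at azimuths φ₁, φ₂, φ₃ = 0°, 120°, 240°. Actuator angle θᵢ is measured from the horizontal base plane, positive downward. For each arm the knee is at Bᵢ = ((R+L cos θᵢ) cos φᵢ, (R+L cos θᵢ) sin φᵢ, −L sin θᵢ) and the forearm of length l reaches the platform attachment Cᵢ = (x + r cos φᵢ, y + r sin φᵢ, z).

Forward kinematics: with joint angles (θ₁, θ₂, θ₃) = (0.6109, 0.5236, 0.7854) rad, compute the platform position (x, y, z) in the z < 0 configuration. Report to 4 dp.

φ1=0.0°: virtual centre (0.3738, 0.0000, -0.1147), radius l
S2 = (0.3832·cos120.0°, 0.3832·sin120.0°, -0.1000) = (-0.1916, 0.3319, -0.1000)
arm 3 at φ=240.0°: ρ3 = 0.3514;  S3 = (-0.1757, -0.3043, -0.1414)
eliminate P² terms by subtracting sphere 1 from 2 and 3
plane₁₂: -1.1309x+0.6637y+0.0294z = 0.0039
Cramer: x(z) = 0.0027-0.0124z;  y(z) = 0.0106-0.0654z
into |P−S₁|² = l²: 1.0044z² + 0.2372z + -0.0515 = 0;  Δ = 0.2632;  z = -0.3735 or 0.1373 → z<0 root = -0.3735
x = 0.0073, y = 0.0350

(0.0073, 0.0350, -0.3735)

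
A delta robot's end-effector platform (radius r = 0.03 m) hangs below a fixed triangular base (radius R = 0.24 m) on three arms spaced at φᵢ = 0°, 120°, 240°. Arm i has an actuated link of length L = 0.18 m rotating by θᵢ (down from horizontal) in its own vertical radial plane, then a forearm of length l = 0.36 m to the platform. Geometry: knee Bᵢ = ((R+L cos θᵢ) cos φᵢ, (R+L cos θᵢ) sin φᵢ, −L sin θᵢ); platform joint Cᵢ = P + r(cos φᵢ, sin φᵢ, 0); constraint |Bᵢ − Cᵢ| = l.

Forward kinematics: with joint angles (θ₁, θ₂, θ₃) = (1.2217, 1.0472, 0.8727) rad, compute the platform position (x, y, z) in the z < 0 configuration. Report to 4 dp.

(-0.0380, -0.0207, -0.3517)

O1 = (0.2716·cos0.0°, 0.2716·sin0.0°, -0.1691) = (0.2716, 0.0000, -0.1691)
φ2=120.0°: virtual centre (-0.1500, 0.2598, -0.1559), radius l
φ3=240.0°: virtual centre (-0.1628, -0.2821, -0.1379), radius l
eliminate P² terms by subtracting sphere 1 from 2 and 3
[-0.8431 0.5196 0.0265]·P = 0.0119;  [-0.8688 -0.5641 0.0625]·P = 0.0227
Cramer: x(z) = -0.0200+0.0512z;  y(z) = -0.0095+0.0320z
sphere 1 gives Az²+Bz+C=0 with A=1.0036, B=0.3078, C=-0.0159;  B²−4AC=0.1585;  roots -0.3517, 0.0450;  negative root z = -0.3517
x = -0.0380, y = -0.0207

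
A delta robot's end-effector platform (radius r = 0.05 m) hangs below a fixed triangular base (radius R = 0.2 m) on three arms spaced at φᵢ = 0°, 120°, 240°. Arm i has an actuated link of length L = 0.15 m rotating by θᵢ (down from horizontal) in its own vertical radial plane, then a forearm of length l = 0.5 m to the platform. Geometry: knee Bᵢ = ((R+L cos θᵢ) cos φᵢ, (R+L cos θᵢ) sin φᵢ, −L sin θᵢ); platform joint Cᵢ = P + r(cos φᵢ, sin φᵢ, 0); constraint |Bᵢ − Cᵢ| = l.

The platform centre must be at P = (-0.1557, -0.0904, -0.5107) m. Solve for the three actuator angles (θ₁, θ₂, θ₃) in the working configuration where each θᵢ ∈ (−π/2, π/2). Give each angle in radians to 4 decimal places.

arm 1 (φ=0.0°): x'=-0.1557, y'=-0.0904
  e−x'=0.3057;  (l²−L²−(e−x')²−y'²−z²)/2L = -0.4498
  √(A²+B²)=0.5952;  θ1 = -1.0314+2.4275 ≈ 1.3961
arm 2 (φ=120.0°): x'=-0.0004, y'=0.1800
  e−x'=0.1504;  (l²−L²−(e−x')²−y'²−z²)/2L = -0.2945
  γ=atan2(-0.5107,0.1504)=-1.2843;  ψ=arccos(-0.5532)=2.1570;  θ2=γ+ψ≈0.8727
φ3=240.0° → target in arm frame (0.1561, -0.0896)
  A=-0.0061, B=-0.5107, C=(l²−L²−A²−y'²−z²)/(2L)=-0.1380
  √(A²+B²)=0.5107;  θ3 = -1.5828+1.8443 ≈ 0.2615

θ₁ = 1.3961, θ₂ = 0.8727, θ₃ = 0.2615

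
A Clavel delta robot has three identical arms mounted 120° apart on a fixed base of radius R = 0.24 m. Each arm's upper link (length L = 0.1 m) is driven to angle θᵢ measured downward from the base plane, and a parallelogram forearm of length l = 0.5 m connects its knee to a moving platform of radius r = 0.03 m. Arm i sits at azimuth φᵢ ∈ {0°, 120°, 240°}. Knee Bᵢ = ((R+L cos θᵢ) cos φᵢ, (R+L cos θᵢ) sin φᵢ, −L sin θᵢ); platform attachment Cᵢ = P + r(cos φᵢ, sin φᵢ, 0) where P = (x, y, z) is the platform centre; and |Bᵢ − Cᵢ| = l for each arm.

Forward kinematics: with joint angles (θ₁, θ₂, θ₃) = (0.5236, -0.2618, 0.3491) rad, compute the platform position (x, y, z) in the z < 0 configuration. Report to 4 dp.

(-0.0459, 0.0477, -0.4112)

O1 = (0.2966·cos0.0°, 0.2966·sin0.0°, -0.0500) = (0.2966, 0.0000, -0.0500)
arm 2 at φ=120.0°: e+L cos θ2 = 0.3066;  O2 = (-0.1533, 0.2655, 0.0259)
arm 3 at φ=240.0°: e+L cos θ3 = 0.3040;  O3 = (-0.1520, -0.2632, -0.0342)
eliminate P² terms by subtracting sphere 1 from 2 and 3
plane₁₂: -0.8998x+0.5310y+0.1518z = 0.0042
det = 0.9502;  x = -0.0041+0.1017z,  y = 0.0010+-0.1134z
sphere 1 gives Az²+Bz+C=0 with A=1.0232, B=0.0386, C=-0.1571;  B²−4AC=0.6445;  roots -0.4112, 0.3734;  negative root z = -0.4112
x = -0.0459, y = 0.0477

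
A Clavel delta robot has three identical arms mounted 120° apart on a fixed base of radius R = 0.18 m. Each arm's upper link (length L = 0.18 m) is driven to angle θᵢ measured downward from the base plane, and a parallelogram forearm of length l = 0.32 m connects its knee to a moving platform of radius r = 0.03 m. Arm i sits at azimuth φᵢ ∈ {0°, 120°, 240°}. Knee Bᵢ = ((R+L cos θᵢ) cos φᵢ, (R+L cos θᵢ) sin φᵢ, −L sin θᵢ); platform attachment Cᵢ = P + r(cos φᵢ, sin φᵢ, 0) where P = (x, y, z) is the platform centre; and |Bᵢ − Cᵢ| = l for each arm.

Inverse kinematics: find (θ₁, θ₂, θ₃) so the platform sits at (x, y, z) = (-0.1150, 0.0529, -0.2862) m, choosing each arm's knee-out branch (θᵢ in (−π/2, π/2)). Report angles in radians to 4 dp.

θ₁ = 1.3966, θ₂ = 0.3490, θ₃ = 0.8727

rotate P by −φ1: (-0.1150, 0.0529, -0.2862)
  e−x'=0.2650;  (l²−L²−(e−x')²−y'²−z²)/2L = -0.2359
  √(A²+B²)=0.3900;  θ1 = -0.8238+2.2204 ≈ 1.3966
φ2=120.0° → target in arm frame (0.1033, 0.0731)
  A cos θ + B sin θ = C:  0.0467·cos θ + -0.2862·sin θ = -0.0540
  √(A²+B²)=0.2900;  θ2 = -1.4091+1.7581 ≈ 0.3490
arm 3 (φ=240.0°): x'=0.0117, y'=-0.1260
  A cos θ + B sin θ = C:  0.1383·cos θ + -0.2862·sin θ = -0.1304
  √(A²+B²)=0.3179;  θ3 = -1.1206+1.9933 ≈ 0.8727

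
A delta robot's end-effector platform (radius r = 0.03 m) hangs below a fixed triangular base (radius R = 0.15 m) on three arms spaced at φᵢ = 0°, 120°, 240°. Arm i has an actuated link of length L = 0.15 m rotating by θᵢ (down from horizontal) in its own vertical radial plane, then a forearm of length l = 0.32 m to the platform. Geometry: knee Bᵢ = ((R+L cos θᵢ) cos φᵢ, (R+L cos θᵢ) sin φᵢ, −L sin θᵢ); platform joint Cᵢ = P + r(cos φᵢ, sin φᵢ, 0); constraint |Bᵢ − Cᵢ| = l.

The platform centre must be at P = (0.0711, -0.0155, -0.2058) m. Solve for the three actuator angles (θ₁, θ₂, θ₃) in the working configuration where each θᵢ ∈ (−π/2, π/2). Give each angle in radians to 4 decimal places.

φ1=0.0° → target in arm frame (0.0711, -0.0155)
  A=0.0489, B=-0.2058, C=(l²−L²−A²−y'²−z²)/(2L)=0.1164
  θ1 = atan2(B,A) + arccos(C/0.2115) = -0.3493
φ2=120.0° → target in arm frame (-0.0490, -0.0538)
  A cos θ + B sin θ = C:  0.1690·cos θ + -0.2058·sin θ = 0.0203
  √(A²+B²)=0.2663;  θ2 = -0.8833+1.4944 ≈ 0.6110
rotate P by −φ3: (-0.0221, 0.0693, -0.2058)
  e−x'=0.1421;  (l²−L²−(e−x')²−y'²−z²)/2L = 0.0418
  √(A²+B²)=0.2501;  θ3 = -0.9664+1.4029 ≈ 0.4365

θ₁ = -0.3493, θ₂ = 0.6110, θ₃ = 0.4365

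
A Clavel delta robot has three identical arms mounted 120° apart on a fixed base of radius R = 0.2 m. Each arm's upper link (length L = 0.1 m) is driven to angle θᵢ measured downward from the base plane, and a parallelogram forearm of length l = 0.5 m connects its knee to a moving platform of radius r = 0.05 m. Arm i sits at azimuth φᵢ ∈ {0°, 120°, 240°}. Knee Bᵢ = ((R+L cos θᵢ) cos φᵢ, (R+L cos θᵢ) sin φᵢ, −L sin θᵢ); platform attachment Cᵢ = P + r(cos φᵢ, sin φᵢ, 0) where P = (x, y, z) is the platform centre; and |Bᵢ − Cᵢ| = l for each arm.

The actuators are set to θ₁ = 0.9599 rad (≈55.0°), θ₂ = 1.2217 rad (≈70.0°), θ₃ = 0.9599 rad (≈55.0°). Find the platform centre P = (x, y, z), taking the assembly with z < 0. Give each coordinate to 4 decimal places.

(0.0174, -0.0302, -0.5434)

centre 1 = (0.2074·cos0.0°, 0.2074·sin0.0°, -0.0819) = (0.2074, 0.0000, -0.0819)
arm 2 at φ=120.0°: ρ2 = 0.1842;  centre 2 = (-0.0921, 0.1595, -0.0940)
φ3=240.0°: virtual centre (-0.1037, -0.1796, -0.0819), radius l
eliminate P² terms by subtracting sphere 1 from 2 and 3
linear system: -0.5989x+0.3191y = -0.0069−-0.0241z; -0.6221x+-0.3592y = 0.0000−0.0000z
det = 0.4136;  x = 0.0060+-0.0209z,  y = -0.0104+0.0363z
into |P−centre ₁|² = l²: 1.0018z² + 0.1715z + -0.2026 = 0;  Δ = 0.8414;  z = -0.5434 or 0.3722 → z<0 root = -0.5434
x = 0.0174, y = -0.0302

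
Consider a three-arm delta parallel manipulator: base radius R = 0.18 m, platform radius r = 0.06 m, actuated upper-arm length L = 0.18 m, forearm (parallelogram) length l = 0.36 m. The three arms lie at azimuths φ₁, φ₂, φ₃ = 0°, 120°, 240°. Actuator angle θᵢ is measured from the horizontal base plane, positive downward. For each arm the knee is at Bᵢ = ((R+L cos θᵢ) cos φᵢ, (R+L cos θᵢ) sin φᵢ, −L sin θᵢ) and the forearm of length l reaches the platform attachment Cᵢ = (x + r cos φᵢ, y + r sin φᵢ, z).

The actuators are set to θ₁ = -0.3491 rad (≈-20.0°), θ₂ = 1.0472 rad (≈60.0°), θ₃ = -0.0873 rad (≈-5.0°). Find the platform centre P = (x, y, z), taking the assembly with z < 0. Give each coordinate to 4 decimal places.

O1 = (0.2891·cos0.0°, 0.2891·sin0.0°, 0.0616) = (0.2891, 0.0000, 0.0616)
φ2=120.0°: virtual centre (-0.1050, 0.1819, -0.1559), radius l
O3 = (0.2993·cos240.0°, 0.2993·sin240.0°, 0.0157) = (-0.1497, -0.2592, 0.0157)
eliminate P² terms by subtracting sphere 1 from 2 and 3
linear system: -0.7883x+0.3637y = -0.0190−-0.4349z; -0.8776x+-0.5184y = 0.0024−-0.0918z
det = 0.7279;  x = 0.0123+-0.3556z,  y = -0.0255+0.4250z
sphere 1 gives Az²+Bz+C=0 with A=1.3071, B=0.0520, C=-0.0485;  B²−4AC=0.2564;  roots -0.2136, 0.1738;  negative root z = -0.2136
x = 0.0883, y = -0.1163

(0.0883, -0.1163, -0.2136)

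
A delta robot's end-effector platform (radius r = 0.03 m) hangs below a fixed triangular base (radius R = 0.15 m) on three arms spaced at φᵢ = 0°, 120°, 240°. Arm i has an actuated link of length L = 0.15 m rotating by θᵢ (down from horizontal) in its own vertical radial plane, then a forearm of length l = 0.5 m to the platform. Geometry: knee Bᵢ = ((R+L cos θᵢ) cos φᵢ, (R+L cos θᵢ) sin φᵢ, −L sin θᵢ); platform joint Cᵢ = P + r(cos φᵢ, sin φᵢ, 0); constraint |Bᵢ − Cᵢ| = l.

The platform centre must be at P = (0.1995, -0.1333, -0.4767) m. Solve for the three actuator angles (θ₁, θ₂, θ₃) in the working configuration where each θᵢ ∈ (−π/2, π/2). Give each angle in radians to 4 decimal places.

φ1=0.0° → target in arm frame (0.1995, -0.1333)
  A=-0.0795, B=-0.4767, C=(l²−L²−A²−y'²−z²)/(2L)=-0.0794
  γ=atan2(-0.4767,-0.0795)=-1.7360;  ψ=arccos(-0.1644)=1.7359;  θ1=γ+ψ≈-0.0001
φ2=120.0° → target in arm frame (-0.2152, -0.1061)
  A cos θ + B sin θ = C:  0.3352·cos θ + -0.4767·sin θ = -0.4112
  γ=atan2(-0.4767,0.3352)=-0.9580;  ψ=arccos(-0.7056)=2.3541;  θ2=γ+ψ≈1.3961
arm 3 (φ=240.0°): x'=0.0157, y'=0.2394
  A=0.1043, B=-0.4767, C=(l²−L²−A²−y'²−z²)/(2L)=-0.2265
  √(A²+B²)=0.4880;  θ3 = -1.3554+2.0535 ≈ 0.6981

θ₁ = -0.0001, θ₂ = 1.3961, θ₃ = 0.6981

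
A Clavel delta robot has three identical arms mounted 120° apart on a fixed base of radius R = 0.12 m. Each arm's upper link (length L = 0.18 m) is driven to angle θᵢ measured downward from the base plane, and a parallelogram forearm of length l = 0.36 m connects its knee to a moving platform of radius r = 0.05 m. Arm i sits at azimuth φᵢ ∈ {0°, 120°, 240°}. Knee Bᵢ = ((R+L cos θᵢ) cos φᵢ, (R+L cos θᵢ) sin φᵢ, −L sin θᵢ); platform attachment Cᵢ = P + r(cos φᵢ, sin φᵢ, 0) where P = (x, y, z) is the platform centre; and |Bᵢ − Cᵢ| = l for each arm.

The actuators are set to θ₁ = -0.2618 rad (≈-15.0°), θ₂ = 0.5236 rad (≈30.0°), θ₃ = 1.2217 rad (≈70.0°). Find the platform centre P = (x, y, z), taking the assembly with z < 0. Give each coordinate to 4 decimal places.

arm 1 at φ=0.0°: ρ1 = 0.2439;  centre 1 = (0.2439, 0.0000, 0.0466)
centre 2 = (0.2259·cos120.0°, 0.2259·sin120.0°, -0.0900) = (-0.1129, 0.1956, -0.0900)
arm 3 at φ=240.0°: ρ3 = 0.1316;  centre 3 = (-0.0658, -0.1139, -0.1691)
subtract pairs → two planes through P
[-0.7136 0.3912 -0.2732]·P = -0.0025;  [-0.6193 -0.2279 -0.4315]·P = -0.0157
det = 0.4049;  x = 0.0166+-0.5706z,  y = 0.0239+-0.3426z
sphere 1 gives Az²+Bz+C=0 with A=1.4430, B=0.1498, C=-0.0752;  B²−4AC=0.4566;  roots -0.2861, 0.1822;  negative root z = -0.2861
x = 0.1798, y = 0.1219

(0.1798, 0.1219, -0.2861)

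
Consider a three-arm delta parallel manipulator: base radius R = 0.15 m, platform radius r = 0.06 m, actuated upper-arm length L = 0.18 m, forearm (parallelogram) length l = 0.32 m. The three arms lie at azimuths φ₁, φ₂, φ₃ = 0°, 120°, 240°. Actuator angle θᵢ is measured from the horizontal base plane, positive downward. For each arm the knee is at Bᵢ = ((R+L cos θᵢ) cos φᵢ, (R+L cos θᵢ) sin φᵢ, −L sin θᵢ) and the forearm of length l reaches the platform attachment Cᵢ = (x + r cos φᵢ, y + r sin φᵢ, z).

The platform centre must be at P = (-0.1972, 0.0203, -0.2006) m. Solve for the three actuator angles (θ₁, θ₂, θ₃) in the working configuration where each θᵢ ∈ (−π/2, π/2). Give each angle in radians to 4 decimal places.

rotate P by −φ1: (-0.1972, 0.0203, -0.2006)
  e−x'=0.2872;  (l²−L²−(e−x')²−y'²−z²)/2L = -0.1476
  θ1 = atan2(B,A) + arccos(C/0.3503) = 1.3960
rotate P by −φ2: (0.1162, 0.1606, -0.2006)
  A=-0.0262, B=-0.2006, C=(l²−L²−A²−y'²−z²)/(2L)=0.0091
  θ2 = atan2(B,A) + arccos(C/0.2023) = -0.1747
rotate P by −φ3: (0.0810, -0.1809, -0.2006)
  A=0.0090, B=-0.2006, C=(l²−L²−A²−y'²−z²)/(2L)=-0.0085
  γ=atan2(-0.2006,0.0090)=-1.5261;  ψ=arccos(-0.0423)=1.6131;  θ3=γ+ψ≈0.0870

θ₁ = 1.3960, θ₂ = -0.1747, θ₃ = 0.0870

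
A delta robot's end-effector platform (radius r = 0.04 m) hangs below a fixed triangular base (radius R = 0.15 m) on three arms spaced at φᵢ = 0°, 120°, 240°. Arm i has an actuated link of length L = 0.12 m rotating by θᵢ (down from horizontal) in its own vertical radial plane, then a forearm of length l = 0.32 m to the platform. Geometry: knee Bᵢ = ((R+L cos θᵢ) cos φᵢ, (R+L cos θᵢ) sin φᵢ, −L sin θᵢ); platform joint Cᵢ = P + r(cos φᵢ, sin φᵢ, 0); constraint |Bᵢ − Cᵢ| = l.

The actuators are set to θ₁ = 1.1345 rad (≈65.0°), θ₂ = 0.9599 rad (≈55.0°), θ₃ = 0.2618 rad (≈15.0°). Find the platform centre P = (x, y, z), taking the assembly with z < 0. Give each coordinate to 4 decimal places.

(-0.0662, -0.0722, -0.3226)

S1 = (0.1607·cos0.0°, 0.1607·sin0.0°, -0.1088) = (0.1607, 0.0000, -0.1088)
S2 = (0.1788·cos120.0°, 0.1788·sin120.0°, -0.0983) = (-0.0894, 0.1549, -0.0983)
arm 3 at φ=240.0°: ρ3 = 0.2259;  S3 = (-0.1130, -0.1956, -0.0311)
eliminate P² terms by subtracting sphere 1 from 2 and 3
[-0.5003 0.3097 0.0209]·P = 0.0040;  [-0.5473 -0.3913 0.1554]·P = 0.0143
det = 0.3653;  x = -0.0164+0.1542z,  y = -0.0137+0.1815z
into |P−S₁|² = l²: 1.0567z² + 0.1579z + -0.0590 = 0;  Δ = 0.2743;  z = -0.3226 or 0.1731 → z<0 root = -0.3226
x = -0.0662, y = -0.0722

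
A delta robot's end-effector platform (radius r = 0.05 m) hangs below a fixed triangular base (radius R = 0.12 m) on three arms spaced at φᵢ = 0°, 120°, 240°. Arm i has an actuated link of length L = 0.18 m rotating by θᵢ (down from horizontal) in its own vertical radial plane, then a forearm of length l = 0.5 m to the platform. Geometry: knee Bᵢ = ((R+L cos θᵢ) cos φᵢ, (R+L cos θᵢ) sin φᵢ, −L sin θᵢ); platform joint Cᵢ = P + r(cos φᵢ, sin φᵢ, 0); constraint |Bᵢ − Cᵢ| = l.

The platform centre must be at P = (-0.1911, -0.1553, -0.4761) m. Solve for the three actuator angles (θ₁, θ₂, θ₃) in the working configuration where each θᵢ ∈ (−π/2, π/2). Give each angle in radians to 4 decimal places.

rotate P by −φ1: (-0.1911, -0.1553, -0.4761)
  A=0.2611, B=-0.4761, C=(l²−L²−A²−y'²−z²)/(2L)=-0.2816
  θ1 = atan2(B,A) + arccos(C/0.5430) = 1.0468
arm 2 (φ=120.0°): x'=-0.0389, y'=0.2431
  A cos θ + B sin θ = C:  0.1089·cos θ + -0.4761·sin θ = -0.2224
  √(A²+B²)=0.4884;  θ2 = -1.3458+2.0436 ≈ 0.6977
rotate P by −φ3: (0.2300, -0.0878, -0.4761)
  A=-0.1600, B=-0.4761, C=(l²−L²−A²−y'²−z²)/(2L)=-0.1178
  γ=atan2(-0.4761,-0.1600)=-1.8951;  ψ=arccos(-0.2345)=1.8075;  θ3=γ+ψ≈-0.0876

θ₁ = 1.0468, θ₂ = 0.6977, θ₃ = -0.0876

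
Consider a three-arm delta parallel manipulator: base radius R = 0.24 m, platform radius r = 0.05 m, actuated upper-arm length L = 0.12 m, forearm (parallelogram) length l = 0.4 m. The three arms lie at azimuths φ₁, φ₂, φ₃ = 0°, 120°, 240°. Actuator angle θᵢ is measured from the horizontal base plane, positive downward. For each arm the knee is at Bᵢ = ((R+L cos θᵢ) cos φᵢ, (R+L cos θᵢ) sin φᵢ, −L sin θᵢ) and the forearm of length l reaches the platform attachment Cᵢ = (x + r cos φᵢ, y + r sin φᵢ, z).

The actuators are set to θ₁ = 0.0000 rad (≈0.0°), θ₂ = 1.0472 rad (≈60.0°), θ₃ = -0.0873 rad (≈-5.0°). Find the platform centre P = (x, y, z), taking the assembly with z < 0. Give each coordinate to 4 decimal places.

(0.0480, -0.0941, -0.2872)

O1 = (0.3100·cos0.0°, 0.3100·sin0.0°, 0.0000) = (0.3100, 0.0000, 0.0000)
arm 2 at φ=120.0°: (R−r)+L cos θ2 = 0.2500;  O2 = (-0.1250, 0.2165, -0.1039)
φ3=240.0°: virtual centre (-0.1548, -0.2681, 0.0105), radius l
|O₂|²−|O₁|² = -0.0228;  |O₃|²−|O₁|² = -0.0002
[-0.8700 0.4330 -0.2078]·P = -0.0228;  [-0.9295 -0.5361 0.0209]·P = -0.0002
Cramer: x(z) = 0.0142-0.1178z;  y(z) = -0.0242+0.2433z
into |P−O₁|² = l²: 1.0731z² + 0.0579z + -0.0719 = 0;  Δ = 0.3119;  z = -0.2872 or 0.2332 → z<0 root = -0.2872
x = 0.0480, y = -0.0941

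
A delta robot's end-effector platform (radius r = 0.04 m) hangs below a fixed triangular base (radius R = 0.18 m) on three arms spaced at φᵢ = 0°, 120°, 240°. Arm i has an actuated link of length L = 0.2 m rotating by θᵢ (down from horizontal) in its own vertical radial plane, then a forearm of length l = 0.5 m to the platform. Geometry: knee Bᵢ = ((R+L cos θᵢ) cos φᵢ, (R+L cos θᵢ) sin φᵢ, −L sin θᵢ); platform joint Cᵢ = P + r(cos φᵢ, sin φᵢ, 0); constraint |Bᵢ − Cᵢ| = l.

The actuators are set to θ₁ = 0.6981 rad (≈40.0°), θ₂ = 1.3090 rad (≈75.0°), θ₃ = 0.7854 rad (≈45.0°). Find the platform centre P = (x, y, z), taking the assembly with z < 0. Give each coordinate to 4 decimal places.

φ1=0.0°: virtual centre (0.2932, 0.0000, -0.1286), radius l
arm 2 at φ=120.0°: ρ2 = 0.1918;  O2 = (-0.0959, 0.1661, -0.1932)
O3 = (0.2814·cos240.0°, 0.2814·sin240.0°, -0.1414) = (-0.1407, -0.2437, -0.1414)
|O₂|²−|O₁|² = -0.0284;  |O₃|²−|O₁|² = -0.0033
linear system: -0.7782x+0.3321y = -0.0284−-0.1293z; -0.8678x+-0.4874y = -0.0033−-0.0257z
Cramer: x(z) = 0.0224-0.1072z;  y(z) = -0.0331+0.1380z
quadratic in z: (1.0305)z²+(0.3060)z+(-0.1590)=0, √Δ=0.8656 → z ∈ {-0.5684, 0.2715}; z = -0.5684 (taking z<0)
x = 0.0833, y = -0.1115

(0.0833, -0.1115, -0.5684)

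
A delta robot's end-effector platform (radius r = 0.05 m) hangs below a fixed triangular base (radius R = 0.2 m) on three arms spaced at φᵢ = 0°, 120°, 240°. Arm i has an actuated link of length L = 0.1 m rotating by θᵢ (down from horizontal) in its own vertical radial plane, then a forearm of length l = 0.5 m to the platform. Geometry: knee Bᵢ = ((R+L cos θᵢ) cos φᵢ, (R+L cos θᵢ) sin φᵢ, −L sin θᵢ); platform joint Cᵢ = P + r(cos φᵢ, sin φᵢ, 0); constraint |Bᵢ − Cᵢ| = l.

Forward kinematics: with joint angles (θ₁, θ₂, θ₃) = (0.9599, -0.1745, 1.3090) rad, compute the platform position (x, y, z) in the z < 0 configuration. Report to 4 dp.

(-0.0492, 0.1721, -0.4751)

arm 1 at φ=0.0°: (R−r)+L cos θ1 = 0.2074;  S1 = (0.2074, 0.0000, -0.0819)
φ2=120.0°: virtual centre (-0.1242, 0.2152, 0.0174), radius l
arm 3 at φ=240.0°: (R−r)+L cos θ3 = 0.1759;  S3 = (-0.0879, -0.1523, -0.0966)
|S₂|²−|S₁|² = 0.0123;  |S₃|²−|S₁|² = -0.0094
plane₁₂: -0.6632x+0.4304y+0.1985z = 0.0123
Cramer: x(z) = 0.0007+0.1049z;  y(z) = 0.0297-0.2997z
sphere 1 gives Az²+Bz+C=0 with A=1.1008, B=0.1027, C=-0.1997;  B²−4AC=0.8898;  roots -0.4751, 0.3818;  negative root z = -0.4751
x = -0.0492, y = 0.1721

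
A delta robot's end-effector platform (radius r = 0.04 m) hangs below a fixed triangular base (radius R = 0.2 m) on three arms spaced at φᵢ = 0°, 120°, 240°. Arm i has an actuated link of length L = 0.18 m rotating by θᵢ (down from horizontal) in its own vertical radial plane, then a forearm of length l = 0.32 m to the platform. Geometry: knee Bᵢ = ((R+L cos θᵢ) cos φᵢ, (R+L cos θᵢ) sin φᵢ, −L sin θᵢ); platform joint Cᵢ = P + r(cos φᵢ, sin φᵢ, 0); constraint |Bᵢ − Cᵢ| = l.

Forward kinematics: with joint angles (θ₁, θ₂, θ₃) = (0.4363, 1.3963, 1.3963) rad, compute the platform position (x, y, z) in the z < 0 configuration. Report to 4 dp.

(0.1305, 0.0000, -0.3316)

S1 = (0.3231·cos0.0°, 0.3231·sin0.0°, -0.0761) = (0.3231, 0.0000, -0.0761)
S2 = (0.1913·cos120.0°, 0.1913·sin120.0°, -0.1773) = (-0.0956, 0.1656, -0.1773)
arm 3 at φ=240.0°: (R−r)+L cos θ3 = 0.1913;  S3 = (-0.0956, -0.1656, -0.1773)
eliminate P² terms by subtracting sphere 1 from 2 and 3
plane₁₂: -0.8375x+0.3313y+-0.2024z = -0.0422
Cramer: x(z) = 0.0504-0.2417z;  y(z) = 0.0000+0.0000z
into |P−S₁|² = l²: 1.0584z² + 0.2840z + -0.0222 = 0;  Δ = 0.1747;  z = -0.3316 or 0.0633 → z<0 root = -0.3316
x = 0.1305, y = 0.0000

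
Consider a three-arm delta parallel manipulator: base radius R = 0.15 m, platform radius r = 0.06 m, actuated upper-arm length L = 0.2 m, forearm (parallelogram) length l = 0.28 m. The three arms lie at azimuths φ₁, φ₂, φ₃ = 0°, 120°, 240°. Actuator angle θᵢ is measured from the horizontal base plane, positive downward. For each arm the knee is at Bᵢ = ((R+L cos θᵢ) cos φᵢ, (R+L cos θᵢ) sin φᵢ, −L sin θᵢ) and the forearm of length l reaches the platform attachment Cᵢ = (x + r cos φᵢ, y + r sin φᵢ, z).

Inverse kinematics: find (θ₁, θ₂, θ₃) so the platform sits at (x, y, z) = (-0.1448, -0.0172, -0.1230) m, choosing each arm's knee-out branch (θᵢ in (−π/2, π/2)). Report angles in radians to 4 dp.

θ₁ = 1.3964, θ₂ = 0.1745, θ₃ = -0.1748

arm 1 (φ=0.0°): x'=-0.1448, y'=-0.0172
  A=0.2348, B=-0.1230, C=(l²−L²−A²−y'²−z²)/(2L)=-0.0804
  γ=atan2(-0.1230,0.2348)=-0.4825;  ψ=arccos(-0.3033)=1.8789;  θ1=γ+ψ≈1.3964
rotate P by −φ2: (0.0575, 0.1340, -0.1230)
  A=0.0325, B=-0.1230, C=(l²−L²−A²−y'²−z²)/(2L)=0.0106
  γ=atan2(-0.1230,0.0325)=-1.3125;  ψ=arccos(0.0837)=1.4870;  θ2=γ+ψ≈0.1745
φ3=240.0° → target in arm frame (0.0873, -0.1168)
  e−x'=0.0027;  (l²−L²−(e−x')²−y'²−z²)/2L = 0.0241
  θ3 = atan2(B,A) + arccos(C/0.1230) = -0.1748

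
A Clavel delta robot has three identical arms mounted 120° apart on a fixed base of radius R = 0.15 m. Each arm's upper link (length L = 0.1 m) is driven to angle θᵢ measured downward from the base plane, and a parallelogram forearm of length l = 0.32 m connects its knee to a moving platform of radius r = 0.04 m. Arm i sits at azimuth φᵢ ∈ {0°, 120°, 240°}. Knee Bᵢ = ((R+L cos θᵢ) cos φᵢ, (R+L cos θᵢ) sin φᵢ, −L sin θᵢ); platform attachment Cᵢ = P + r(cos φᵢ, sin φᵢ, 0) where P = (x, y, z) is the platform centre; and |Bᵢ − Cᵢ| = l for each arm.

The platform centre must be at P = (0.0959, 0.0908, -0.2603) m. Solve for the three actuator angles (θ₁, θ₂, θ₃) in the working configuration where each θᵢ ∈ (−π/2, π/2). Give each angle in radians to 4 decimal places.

θ₁ = -0.2618, θ₂ = 0.2617, θ₃ = 1.2219

φ1=0.0° → target in arm frame (0.0959, 0.0908)
  A cos θ + B sin θ = C:  0.0141·cos θ + -0.2603·sin θ = 0.0810
  γ=atan2(-0.2603,0.0141)=-1.5167;  ψ=arccos(0.3107)=1.2548;  θ1=γ+ψ≈-0.2618
φ2=120.0° → target in arm frame (0.0307, -0.1285)
  e−x'=0.0793;  (l²−L²−(e−x')²−y'²−z²)/2L = 0.0093
  γ=atan2(-0.2603,0.0793)=-1.2750;  ψ=arccos(0.0341)=1.5367;  θ2=γ+ψ≈0.2617
rotate P by −φ3: (-0.1266, 0.0377, -0.2603)
  A=0.2366, B=-0.2603, C=(l²−L²−A²−y'²−z²)/(2L)=-0.1637
  θ3 = atan2(B,A) + arccos(C/0.3518) = 1.2219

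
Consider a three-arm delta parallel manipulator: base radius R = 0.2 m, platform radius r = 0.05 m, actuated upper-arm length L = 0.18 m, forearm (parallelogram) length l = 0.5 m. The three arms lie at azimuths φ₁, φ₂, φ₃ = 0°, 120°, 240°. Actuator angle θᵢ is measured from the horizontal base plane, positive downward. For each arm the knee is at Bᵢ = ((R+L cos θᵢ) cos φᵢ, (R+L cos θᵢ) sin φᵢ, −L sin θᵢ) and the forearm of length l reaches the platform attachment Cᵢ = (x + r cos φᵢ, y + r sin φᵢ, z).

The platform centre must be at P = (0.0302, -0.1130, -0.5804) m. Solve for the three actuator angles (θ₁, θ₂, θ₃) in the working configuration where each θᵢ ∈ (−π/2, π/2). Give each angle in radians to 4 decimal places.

θ₁ = 0.9597, θ₂ = 1.3963, θ₃ = 0.7853

arm 1 (φ=0.0°): x'=0.0302, y'=-0.1130
  A cos θ + B sin θ = C:  0.1198·cos θ + -0.5804·sin θ = -0.4066
  γ=atan2(-0.5804,0.1198)=-1.3672;  ψ=arccos(-0.6861)=2.3270;  θ1=γ+ψ≈0.9597
arm 2 (φ=120.0°): x'=-0.1130, y'=0.0303
  e−x'=0.2630;  (l²−L²−(e−x')²−y'²−z²)/2L = -0.5259
  θ2 = atan2(B,A) + arccos(C/0.6372) = 1.3963
rotate P by −φ3: (0.0828, 0.0827, -0.5804)
  A cos θ + B sin θ = C:  0.0672·cos θ + -0.5804·sin θ = -0.3628
  √(A²+B²)=0.5843;  θ3 = -1.4555+2.2408 ≈ 0.7853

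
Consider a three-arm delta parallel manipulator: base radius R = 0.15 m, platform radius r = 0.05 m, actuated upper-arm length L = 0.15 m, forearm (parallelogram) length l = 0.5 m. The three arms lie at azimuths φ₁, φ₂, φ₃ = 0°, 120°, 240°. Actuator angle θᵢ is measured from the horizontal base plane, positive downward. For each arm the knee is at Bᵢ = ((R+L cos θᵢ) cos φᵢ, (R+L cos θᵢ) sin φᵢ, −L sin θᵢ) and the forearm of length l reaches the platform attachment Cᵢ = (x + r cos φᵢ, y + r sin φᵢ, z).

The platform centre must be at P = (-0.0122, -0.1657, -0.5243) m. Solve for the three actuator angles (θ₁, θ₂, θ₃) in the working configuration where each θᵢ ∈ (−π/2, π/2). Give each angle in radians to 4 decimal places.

θ₁ = 0.7855, θ₂ = 1.1346, θ₃ = 0.2618

φ1=0.0° → target in arm frame (-0.0122, -0.1657)
  A cos θ + B sin θ = C:  0.1122·cos θ + -0.5243·sin θ = -0.2915
  γ=atan2(-0.5243,0.1122)=-1.3600;  ψ=arccos(-0.5436)=2.1455;  θ1=γ+ψ≈0.7855
rotate P by −φ2: (-0.1374, 0.0934, -0.5243)
  A cos θ + B sin θ = C:  0.2374·cos θ + -0.5243·sin θ = -0.3749
  √(A²+B²)=0.5755;  θ2 = -1.1456+2.2802 ≈ 1.1346
φ3=240.0° → target in arm frame (0.1496, 0.0723)
  A cos θ + B sin θ = C:  -0.0496·cos θ + -0.5243·sin θ = -0.1836
  θ3 = atan2(B,A) + arccos(C/0.5266) = 0.2618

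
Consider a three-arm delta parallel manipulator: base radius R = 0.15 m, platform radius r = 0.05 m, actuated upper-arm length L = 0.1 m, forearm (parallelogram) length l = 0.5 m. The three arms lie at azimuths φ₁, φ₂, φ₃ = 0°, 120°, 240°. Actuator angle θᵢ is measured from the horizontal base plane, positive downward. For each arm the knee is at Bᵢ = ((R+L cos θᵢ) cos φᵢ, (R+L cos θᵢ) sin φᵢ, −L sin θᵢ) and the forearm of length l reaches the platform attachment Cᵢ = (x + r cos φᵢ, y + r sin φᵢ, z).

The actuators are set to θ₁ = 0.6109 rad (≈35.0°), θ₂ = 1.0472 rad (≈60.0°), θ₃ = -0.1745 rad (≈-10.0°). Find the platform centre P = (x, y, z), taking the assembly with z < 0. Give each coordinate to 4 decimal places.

(-0.0235, -0.1784, -0.4768)

φ1=0.0°: virtual centre (0.1819, 0.0000, -0.0574), radius l
φ2=120.0°: virtual centre (-0.0750, 0.1299, -0.0866), radius l
arm 3 at φ=240.0°: (R−r)+L cos θ3 = 0.1985;  O3 = (-0.0992, -0.1719, 0.0174)
subtract pairs → two planes through P
plane₁₂: -0.5138x+0.2598y+-0.0585z = -0.0064
det = 0.3227;  x = 0.0041+0.0580z,  y = -0.0164+0.3398z
into |P−O₁|² = l²: 1.1188z² + 0.0830z + -0.2148 = 0;  Δ = 0.9684;  z = -0.4768 or 0.4027 → z<0 root = -0.4768
x = -0.0235, y = -0.1784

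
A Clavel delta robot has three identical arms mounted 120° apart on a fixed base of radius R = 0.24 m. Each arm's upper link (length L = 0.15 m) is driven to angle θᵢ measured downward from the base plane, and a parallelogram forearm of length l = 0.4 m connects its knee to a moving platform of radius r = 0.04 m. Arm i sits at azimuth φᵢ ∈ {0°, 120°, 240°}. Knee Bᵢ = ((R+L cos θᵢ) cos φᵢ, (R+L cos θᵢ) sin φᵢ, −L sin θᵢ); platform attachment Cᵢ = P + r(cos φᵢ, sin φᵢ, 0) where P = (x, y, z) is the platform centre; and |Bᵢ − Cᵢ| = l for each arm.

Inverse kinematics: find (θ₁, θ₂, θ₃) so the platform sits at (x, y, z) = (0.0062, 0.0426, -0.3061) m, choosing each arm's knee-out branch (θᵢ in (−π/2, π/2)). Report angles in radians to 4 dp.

rotate P by −φ1: (0.0062, 0.0426, -0.3061)
  e−x'=0.1938;  (l²−L²−(e−x')²−y'²−z²)/2L = 0.0148
  √(A²+B²)=0.3623;  θ1 = -1.0064+1.5300 ≈ 0.5237
arm 2 (φ=120.0°): x'=0.0338, y'=-0.0267
  e−x'=0.1662;  (l²−L²−(e−x')²−y'²−z²)/2L = 0.0516
  θ2 = atan2(B,A) + arccos(C/0.3483) = 0.3489
rotate P by −φ3: (-0.0400, -0.0159, -0.3061)
  A cos θ + B sin θ = C:  0.2400·cos θ + -0.3061·sin θ = -0.0468
  γ=atan2(-0.3061,0.2400)=-0.9059;  ψ=arccos(-0.1204)=1.6915;  θ3=γ+ψ≈0.7856

θ₁ = 0.5237, θ₂ = 0.3489, θ₃ = 0.7856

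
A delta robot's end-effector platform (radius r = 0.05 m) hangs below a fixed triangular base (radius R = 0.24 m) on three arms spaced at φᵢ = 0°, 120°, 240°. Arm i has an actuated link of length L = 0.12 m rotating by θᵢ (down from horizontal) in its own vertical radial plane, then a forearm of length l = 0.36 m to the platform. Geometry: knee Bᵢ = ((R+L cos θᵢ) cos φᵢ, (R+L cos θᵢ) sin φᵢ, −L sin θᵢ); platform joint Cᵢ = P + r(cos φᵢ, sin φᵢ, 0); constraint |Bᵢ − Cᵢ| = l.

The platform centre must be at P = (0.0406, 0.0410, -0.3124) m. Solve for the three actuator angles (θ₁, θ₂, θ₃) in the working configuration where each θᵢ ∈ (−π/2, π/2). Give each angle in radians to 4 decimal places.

θ₁ = 0.5231, θ₂ = 0.6980, θ₃ = 1.1346

arm 1 (φ=0.0°): x'=0.0406, y'=0.0410
  A=0.1494, B=-0.3124, C=(l²−L²−A²−y'²−z²)/(2L)=-0.0266
  γ=atan2(-0.3124,0.1494)=-1.1247;  ψ=arccos(-0.0769)=1.6478;  θ1=γ+ψ≈0.5231
φ2=120.0° → target in arm frame (0.0152, -0.0557)
  A=0.1748, B=-0.3124, C=(l²−L²−A²−y'²−z²)/(2L)=-0.0669
  √(A²+B²)=0.3580;  θ2 = -1.0607+1.7586 ≈ 0.6980
rotate P by −φ3: (-0.0558, 0.0147, -0.3124)
  A cos θ + B sin θ = C:  0.2458·cos θ + -0.3124·sin θ = -0.1793
  γ=atan2(-0.3124,0.2458)=-0.9041;  ψ=arccos(-0.4510)=2.0387;  θ3=γ+ψ≈1.1346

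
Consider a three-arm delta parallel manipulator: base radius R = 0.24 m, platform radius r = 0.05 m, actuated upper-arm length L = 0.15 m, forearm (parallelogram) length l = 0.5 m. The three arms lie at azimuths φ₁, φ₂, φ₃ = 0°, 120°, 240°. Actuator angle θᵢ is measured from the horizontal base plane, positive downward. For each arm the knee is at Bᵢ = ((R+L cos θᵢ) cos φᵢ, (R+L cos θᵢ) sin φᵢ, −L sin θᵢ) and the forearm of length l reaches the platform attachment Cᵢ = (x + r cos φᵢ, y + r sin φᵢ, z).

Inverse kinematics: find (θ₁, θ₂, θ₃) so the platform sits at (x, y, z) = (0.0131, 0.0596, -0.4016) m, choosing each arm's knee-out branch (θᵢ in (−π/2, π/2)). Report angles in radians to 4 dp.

arm 1 (φ=0.0°): x'=0.0131, y'=0.0596
  A=0.1769, B=-0.4016, C=(l²−L²−A²−y'²−z²)/(2L)=0.1046
  γ=atan2(-0.4016,0.1769)=-1.1559;  ψ=arccos(0.2383)=1.3302;  θ1=γ+ψ≈0.1743
arm 2 (φ=120.0°): x'=0.0451, y'=-0.0411
  A=0.1449, B=-0.4016, C=(l²−L²−A²−y'²−z²)/(2L)=0.1451
  θ2 = atan2(B,A) + arccos(C/0.4270) = -0.0003
φ3=240.0° → target in arm frame (-0.0582, -0.0185)
  e−x'=0.2482;  (l²−L²−(e−x')²−y'²−z²)/2L = 0.0143
  γ=atan2(-0.4016,0.2482)=-1.0173;  ψ=arccos(0.0303)=1.5405;  θ3=γ+ψ≈0.5232

θ₁ = 0.1743, θ₂ = -0.0003, θ₃ = 0.5232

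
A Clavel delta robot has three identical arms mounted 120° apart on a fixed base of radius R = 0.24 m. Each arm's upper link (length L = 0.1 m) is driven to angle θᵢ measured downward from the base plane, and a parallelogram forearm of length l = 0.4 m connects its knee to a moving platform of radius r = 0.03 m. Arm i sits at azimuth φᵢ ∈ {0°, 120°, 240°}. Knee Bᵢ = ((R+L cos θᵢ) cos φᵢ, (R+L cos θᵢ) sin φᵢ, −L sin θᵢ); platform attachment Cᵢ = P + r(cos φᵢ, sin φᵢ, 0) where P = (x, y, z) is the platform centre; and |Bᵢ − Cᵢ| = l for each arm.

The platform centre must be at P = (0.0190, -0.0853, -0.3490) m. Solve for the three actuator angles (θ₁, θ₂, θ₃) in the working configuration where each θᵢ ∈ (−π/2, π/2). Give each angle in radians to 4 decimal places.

φ1=0.0° → target in arm frame (0.0190, -0.0853)
  e−x'=0.1910;  (l²−L²−(e−x')²−y'²−z²)/2L = -0.0778
  γ=atan2(-0.3490,0.1910)=-1.0700;  ψ=arccos(-0.1955)=1.7676;  θ1=γ+ψ≈0.6975
rotate P by −φ2: (-0.0834, 0.0262, -0.3490)
  e−x'=0.2934;  (l²−L²−(e−x')²−y'²−z²)/2L = -0.2928
  θ2 = atan2(B,A) + arccos(C/0.4559) = 1.3963
φ3=240.0° → target in arm frame (0.0644, 0.0591)
  A=0.1456, B=-0.3490, C=(l²−L²−A²−y'²−z²)/(2L)=0.0175
  γ=atan2(-0.3490,0.1456)=-1.1755;  ψ=arccos(0.0463)=1.5245;  θ3=γ+ψ≈0.3490

θ₁ = 0.6975, θ₂ = 1.3963, θ₃ = 0.3490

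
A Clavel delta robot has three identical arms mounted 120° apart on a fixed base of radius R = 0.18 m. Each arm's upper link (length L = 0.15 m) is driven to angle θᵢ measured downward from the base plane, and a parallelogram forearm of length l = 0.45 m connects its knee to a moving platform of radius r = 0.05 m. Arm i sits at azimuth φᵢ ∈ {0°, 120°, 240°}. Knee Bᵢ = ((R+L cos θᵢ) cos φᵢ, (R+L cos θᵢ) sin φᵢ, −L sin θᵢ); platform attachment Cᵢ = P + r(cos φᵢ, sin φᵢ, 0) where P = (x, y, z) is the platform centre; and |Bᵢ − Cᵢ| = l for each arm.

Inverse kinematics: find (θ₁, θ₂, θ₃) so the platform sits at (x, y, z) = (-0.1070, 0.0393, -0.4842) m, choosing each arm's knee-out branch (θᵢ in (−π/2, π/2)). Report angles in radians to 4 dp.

φ1=0.0° → target in arm frame (-0.1070, 0.0393)
  e−x'=0.2370;  (l²−L²−(e−x')²−y'²−z²)/2L = -0.3739
  γ=atan2(-0.4842,0.2370)=-1.1156;  ψ=arccos(-0.6935)=2.3372;  θ1=γ+ψ≈1.2216
rotate P by −φ2: (0.0875, 0.0730, -0.4842)
  A cos θ + B sin θ = C:  0.0425·cos θ + -0.4842·sin θ = -0.2053
  γ=atan2(-0.4842,0.0425)=-1.4833;  ψ=arccos(-0.4223)=2.0068;  θ2=γ+ψ≈0.5235
arm 3 (φ=240.0°): x'=0.0195, y'=-0.1123
  A=0.1105, B=-0.4842, C=(l²−L²−A²−y'²−z²)/(2L)=-0.2643
  γ=atan2(-0.4842,0.1105)=-1.3464;  ψ=arccos(-0.5321)=2.1319;  θ3=γ+ψ≈0.7855

θ₁ = 1.2216, θ₂ = 0.5235, θ₃ = 0.7855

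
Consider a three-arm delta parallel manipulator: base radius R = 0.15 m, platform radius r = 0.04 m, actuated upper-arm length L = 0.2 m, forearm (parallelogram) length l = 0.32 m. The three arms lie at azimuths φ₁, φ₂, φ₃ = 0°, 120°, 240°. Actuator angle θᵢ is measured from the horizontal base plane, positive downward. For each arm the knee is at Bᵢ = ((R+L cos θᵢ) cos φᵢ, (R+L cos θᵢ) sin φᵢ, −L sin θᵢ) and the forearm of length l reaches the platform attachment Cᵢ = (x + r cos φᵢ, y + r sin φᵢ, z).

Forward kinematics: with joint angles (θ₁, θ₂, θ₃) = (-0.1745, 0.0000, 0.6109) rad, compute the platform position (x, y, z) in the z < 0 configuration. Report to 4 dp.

(0.0294, 0.0362, -0.1203)

arm 1 at φ=0.0°: (R−r)+L cos θ1 = 0.3070;  centre 1 = (0.3070, 0.0000, 0.0347)
φ2=120.0°: virtual centre (-0.1550, 0.2685, 0.0000), radius l
centre 3 = (0.2738·cos240.0°, 0.2738·sin240.0°, -0.1147) = (-0.1369, -0.2371, -0.1147)
|centre ₂|²−|centre ₁|² = 0.0007;  |centre ₃|²−|centre ₁|² = -0.0073
linear system: -0.9239x+0.5369y = 0.0007−-0.0694z; -0.8878x+-0.4743y = -0.0073−-0.2989z
Cramer: x(z) = 0.0039-0.2114z;  y(z) = 0.0080-0.2345z
sphere 1 gives Az²+Bz+C=0 with A=1.0997, B=0.0549, C=-0.0093;  B²−4AC=0.0439;  roots -0.1203, 0.0703;  negative root z = -0.1203
x = 0.0294, y = 0.0362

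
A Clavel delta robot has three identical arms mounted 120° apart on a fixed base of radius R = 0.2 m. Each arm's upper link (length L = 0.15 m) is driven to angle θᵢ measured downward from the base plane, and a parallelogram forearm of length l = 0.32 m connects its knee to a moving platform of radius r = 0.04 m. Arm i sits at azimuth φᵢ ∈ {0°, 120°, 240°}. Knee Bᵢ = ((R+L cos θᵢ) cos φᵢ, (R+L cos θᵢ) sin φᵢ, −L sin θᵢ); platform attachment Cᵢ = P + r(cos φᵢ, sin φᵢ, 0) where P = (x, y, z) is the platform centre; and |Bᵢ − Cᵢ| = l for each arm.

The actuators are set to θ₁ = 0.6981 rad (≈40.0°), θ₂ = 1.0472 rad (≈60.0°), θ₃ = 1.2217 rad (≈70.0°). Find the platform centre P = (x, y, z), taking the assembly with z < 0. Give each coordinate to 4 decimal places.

(0.0551, 0.0209, -0.3280)

φ1=0.0°: virtual centre (0.2749, 0.0000, -0.0964), radius l
centre 2 = (0.2350·cos120.0°, 0.2350·sin120.0°, -0.1299) = (-0.1175, 0.2035, -0.1299)
centre 3 = (0.2113·cos240.0°, 0.2113·sin240.0°, -0.1410) = (-0.1057, -0.1830, -0.1410)
subtract pairs → two planes through P
[-0.7848 0.4070 -0.0670]·P = -0.0128;  [-0.7611 -0.3660 -0.0891]·P = -0.0204
det = 0.5970;  x = 0.0217+-0.1018z,  y = 0.0105+-0.0317z
sphere 1 gives Az²+Bz+C=0 with A=1.0114, B=0.2437, C=-0.0289;  B²−4AC=0.1762;  roots -0.3280, 0.0871;  negative root z = -0.3280
x = 0.0551, y = 0.0209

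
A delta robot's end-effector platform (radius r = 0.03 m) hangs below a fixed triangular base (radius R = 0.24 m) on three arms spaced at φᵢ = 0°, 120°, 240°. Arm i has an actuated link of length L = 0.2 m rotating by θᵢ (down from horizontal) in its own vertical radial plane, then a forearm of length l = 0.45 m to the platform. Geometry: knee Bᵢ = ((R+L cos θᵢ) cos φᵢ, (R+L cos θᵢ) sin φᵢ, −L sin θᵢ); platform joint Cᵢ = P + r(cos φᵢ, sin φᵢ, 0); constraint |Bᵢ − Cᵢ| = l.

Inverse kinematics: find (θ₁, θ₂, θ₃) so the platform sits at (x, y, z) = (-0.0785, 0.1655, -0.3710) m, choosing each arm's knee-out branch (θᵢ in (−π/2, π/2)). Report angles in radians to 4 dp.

θ₁ = 1.1347, θ₂ = -0.0875, θ₃ = 1.2219

rotate P by −φ1: (-0.0785, 0.1655, -0.3710)
  A cos θ + B sin θ = C:  0.2885·cos θ + -0.3710·sin θ = -0.2144
  γ=atan2(-0.3710,0.2885)=-0.9098;  ψ=arccos(-0.4562)=2.0445;  θ1=γ+ψ≈1.1347
arm 2 (φ=120.0°): x'=0.1826, y'=-0.0148
  e−x'=0.0274;  (l²−L²−(e−x')²−y'²−z²)/2L = 0.0597
  θ2 = atan2(B,A) + arccos(C/0.3720) = -0.0875
rotate P by −φ3: (-0.1041, -0.1507, -0.3710)
  A=0.3141, B=-0.3710, C=(l²−L²−A²−y'²−z²)/(2L)=-0.2413
  √(A²+B²)=0.4861;  θ3 = -0.8683+2.0902 ≈ 1.2219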